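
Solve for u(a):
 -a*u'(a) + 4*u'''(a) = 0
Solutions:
 u(a) = C1 + Integral(C2*airyai(2^(1/3)*a/2) + C3*airybi(2^(1/3)*a/2), a)


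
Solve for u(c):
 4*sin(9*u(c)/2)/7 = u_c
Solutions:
 -4*c/7 + log(cos(9*u(c)/2) - 1)/9 - log(cos(9*u(c)/2) + 1)/9 = C1


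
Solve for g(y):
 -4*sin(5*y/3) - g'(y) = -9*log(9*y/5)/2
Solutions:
 g(y) = C1 + 9*y*log(y)/2 - 9*y*log(5)/2 - 9*y/2 + 9*y*log(3) + 12*cos(5*y/3)/5


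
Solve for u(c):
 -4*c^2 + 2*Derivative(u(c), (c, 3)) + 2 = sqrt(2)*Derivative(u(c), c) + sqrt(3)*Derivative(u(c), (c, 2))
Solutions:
 u(c) = C1 + C2*exp(c*(sqrt(3) + sqrt(3 + 8*sqrt(2)))/4) + C3*exp(c*(-sqrt(3 + 8*sqrt(2)) + sqrt(3))/4) - 2*sqrt(2)*c^3/3 + 2*sqrt(3)*c^2 - 8*c - 5*sqrt(2)*c


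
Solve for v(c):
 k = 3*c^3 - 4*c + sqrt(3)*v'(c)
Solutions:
 v(c) = C1 - sqrt(3)*c^4/4 + 2*sqrt(3)*c^2/3 + sqrt(3)*c*k/3


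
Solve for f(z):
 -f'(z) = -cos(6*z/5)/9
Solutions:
 f(z) = C1 + 5*sin(6*z/5)/54


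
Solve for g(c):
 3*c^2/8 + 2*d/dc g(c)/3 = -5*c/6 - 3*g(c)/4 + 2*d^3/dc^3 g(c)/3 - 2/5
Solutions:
 g(c) = C1*exp(-c*(8*18^(1/3)/(sqrt(5793) + 81)^(1/3) + 12^(1/3)*(sqrt(5793) + 81)^(1/3))/24)*sin(2^(1/3)*3^(1/6)*c*(-2^(1/3)*3^(2/3)*(sqrt(5793) + 81)^(1/3)/24 + (sqrt(5793) + 81)^(-1/3))) + C2*exp(-c*(8*18^(1/3)/(sqrt(5793) + 81)^(1/3) + 12^(1/3)*(sqrt(5793) + 81)^(1/3))/24)*cos(2^(1/3)*3^(1/6)*c*(-2^(1/3)*3^(2/3)*(sqrt(5793) + 81)^(1/3)/24 + (sqrt(5793) + 81)^(-1/3))) + C3*exp(c*(8*18^(1/3)/(sqrt(5793) + 81)^(1/3) + 12^(1/3)*(sqrt(5793) + 81)^(1/3))/12) - c^2/2 - 2*c/9 - 136/405


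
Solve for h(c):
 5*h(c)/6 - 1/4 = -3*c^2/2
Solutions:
 h(c) = 3/10 - 9*c^2/5


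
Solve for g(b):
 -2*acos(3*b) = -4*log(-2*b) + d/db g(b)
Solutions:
 g(b) = C1 + 4*b*log(-b) - 2*b*acos(3*b) - 4*b + 4*b*log(2) + 2*sqrt(1 - 9*b^2)/3


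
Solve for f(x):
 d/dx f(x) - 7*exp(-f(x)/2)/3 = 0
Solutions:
 f(x) = 2*log(C1 + 7*x/6)


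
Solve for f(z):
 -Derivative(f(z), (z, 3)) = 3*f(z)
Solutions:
 f(z) = C3*exp(-3^(1/3)*z) + (C1*sin(3^(5/6)*z/2) + C2*cos(3^(5/6)*z/2))*exp(3^(1/3)*z/2)


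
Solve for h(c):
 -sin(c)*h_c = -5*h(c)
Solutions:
 h(c) = C1*sqrt(cos(c) - 1)*(cos(c)^2 - 2*cos(c) + 1)/(sqrt(cos(c) + 1)*(cos(c)^2 + 2*cos(c) + 1))


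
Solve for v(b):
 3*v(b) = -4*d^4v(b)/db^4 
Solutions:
 v(b) = (C1*sin(3^(1/4)*b/2) + C2*cos(3^(1/4)*b/2))*exp(-3^(1/4)*b/2) + (C3*sin(3^(1/4)*b/2) + C4*cos(3^(1/4)*b/2))*exp(3^(1/4)*b/2)


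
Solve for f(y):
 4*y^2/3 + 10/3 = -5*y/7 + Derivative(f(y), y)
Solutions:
 f(y) = C1 + 4*y^3/9 + 5*y^2/14 + 10*y/3


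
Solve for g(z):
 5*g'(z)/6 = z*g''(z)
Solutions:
 g(z) = C1 + C2*z^(11/6)


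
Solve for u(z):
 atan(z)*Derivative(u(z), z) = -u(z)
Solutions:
 u(z) = C1*exp(-Integral(1/atan(z), z))


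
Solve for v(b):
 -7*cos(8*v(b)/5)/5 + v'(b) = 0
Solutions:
 -7*b/5 - 5*log(sin(8*v(b)/5) - 1)/16 + 5*log(sin(8*v(b)/5) + 1)/16 = C1


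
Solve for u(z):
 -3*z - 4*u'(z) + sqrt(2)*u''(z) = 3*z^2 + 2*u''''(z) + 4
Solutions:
 u(z) = C1 + C2*exp(3^(1/3)*z*(sqrt(2)*3^(1/3)/(sqrt(3)*sqrt(108 - sqrt(2))/2 + 9)^(1/3) + 2*(sqrt(3)*sqrt(108 - sqrt(2))/2 + 9)^(1/3))/12)*sin(z*(-3*sqrt(6)/(3*sqrt(3)*sqrt(108 - sqrt(2))/2 + 27)^(1/3) + 2*sqrt(3)*(3*sqrt(3)*sqrt(108 - sqrt(2))/2 + 27)^(1/3))/12) + C3*exp(3^(1/3)*z*(sqrt(2)*3^(1/3)/(sqrt(3)*sqrt(108 - sqrt(2))/2 + 9)^(1/3) + 2*(sqrt(3)*sqrt(108 - sqrt(2))/2 + 9)^(1/3))/12)*cos(z*(-3*sqrt(6)/(3*sqrt(3)*sqrt(108 - sqrt(2))/2 + 27)^(1/3) + 2*sqrt(3)*(3*sqrt(3)*sqrt(108 - sqrt(2))/2 + 27)^(1/3))/12) + C4*exp(-3^(1/3)*z*(sqrt(2)*3^(1/3)/(sqrt(3)*sqrt(108 - sqrt(2))/2 + 9)^(1/3) + 2*(sqrt(3)*sqrt(108 - sqrt(2))/2 + 9)^(1/3))/6) - z^3/4 - 3*z^2/8 - 3*sqrt(2)*z^2/16 - 19*z/16 - 3*sqrt(2)*z/16


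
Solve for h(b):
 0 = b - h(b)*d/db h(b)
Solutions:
 h(b) = -sqrt(C1 + b^2)
 h(b) = sqrt(C1 + b^2)


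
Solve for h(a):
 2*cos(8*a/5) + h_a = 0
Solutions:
 h(a) = C1 - 5*sin(8*a/5)/4


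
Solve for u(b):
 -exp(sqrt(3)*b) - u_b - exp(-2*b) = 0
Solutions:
 u(b) = C1 - sqrt(3)*exp(sqrt(3)*b)/3 + exp(-2*b)/2


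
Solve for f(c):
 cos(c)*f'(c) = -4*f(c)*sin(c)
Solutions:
 f(c) = C1*cos(c)^4


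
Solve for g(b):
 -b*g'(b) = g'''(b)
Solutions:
 g(b) = C1 + Integral(C2*airyai(-b) + C3*airybi(-b), b)


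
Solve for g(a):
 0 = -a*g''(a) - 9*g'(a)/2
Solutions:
 g(a) = C1 + C2/a^(7/2)


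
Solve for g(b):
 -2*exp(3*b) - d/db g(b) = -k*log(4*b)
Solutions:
 g(b) = C1 + b*k*log(b) + b*k*(-1 + 2*log(2)) - 2*exp(3*b)/3


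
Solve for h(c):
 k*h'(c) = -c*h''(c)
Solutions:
 h(c) = C1 + c^(1 - re(k))*(C2*sin(log(c)*Abs(im(k))) + C3*cos(log(c)*im(k)))


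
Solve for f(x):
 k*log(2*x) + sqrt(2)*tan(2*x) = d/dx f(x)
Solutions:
 f(x) = C1 + k*x*(log(x) - 1) + k*x*log(2) - sqrt(2)*log(cos(2*x))/2


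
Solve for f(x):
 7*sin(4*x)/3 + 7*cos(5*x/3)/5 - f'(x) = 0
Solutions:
 f(x) = C1 + 21*sin(5*x/3)/25 - 7*cos(4*x)/12


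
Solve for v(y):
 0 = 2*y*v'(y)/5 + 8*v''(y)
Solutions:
 v(y) = C1 + C2*erf(sqrt(10)*y/20)


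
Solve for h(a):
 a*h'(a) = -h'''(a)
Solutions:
 h(a) = C1 + Integral(C2*airyai(-a) + C3*airybi(-a), a)


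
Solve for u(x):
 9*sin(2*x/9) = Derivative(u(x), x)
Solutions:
 u(x) = C1 - 81*cos(2*x/9)/2


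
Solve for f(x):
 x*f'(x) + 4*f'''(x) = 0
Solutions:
 f(x) = C1 + Integral(C2*airyai(-2^(1/3)*x/2) + C3*airybi(-2^(1/3)*x/2), x)


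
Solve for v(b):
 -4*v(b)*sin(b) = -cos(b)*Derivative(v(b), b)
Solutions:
 v(b) = C1/cos(b)^4


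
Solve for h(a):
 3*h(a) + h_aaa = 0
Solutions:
 h(a) = C3*exp(-3^(1/3)*a) + (C1*sin(3^(5/6)*a/2) + C2*cos(3^(5/6)*a/2))*exp(3^(1/3)*a/2)


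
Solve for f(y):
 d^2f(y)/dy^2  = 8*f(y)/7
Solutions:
 f(y) = C1*exp(-2*sqrt(14)*y/7) + C2*exp(2*sqrt(14)*y/7)


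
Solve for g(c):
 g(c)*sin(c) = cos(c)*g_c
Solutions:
 g(c) = C1/cos(c)


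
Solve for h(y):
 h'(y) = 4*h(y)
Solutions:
 h(y) = C1*exp(4*y)


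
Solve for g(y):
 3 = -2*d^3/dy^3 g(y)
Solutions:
 g(y) = C1 + C2*y + C3*y^2 - y^3/4


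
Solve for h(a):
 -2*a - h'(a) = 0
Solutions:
 h(a) = C1 - a^2


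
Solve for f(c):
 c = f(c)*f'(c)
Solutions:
 f(c) = -sqrt(C1 + c^2)
 f(c) = sqrt(C1 + c^2)


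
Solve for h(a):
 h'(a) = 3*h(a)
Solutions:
 h(a) = C1*exp(3*a)


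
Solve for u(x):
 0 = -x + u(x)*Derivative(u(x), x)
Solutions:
 u(x) = -sqrt(C1 + x^2)
 u(x) = sqrt(C1 + x^2)


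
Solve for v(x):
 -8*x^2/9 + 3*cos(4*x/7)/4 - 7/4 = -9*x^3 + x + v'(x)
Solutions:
 v(x) = C1 + 9*x^4/4 - 8*x^3/27 - x^2/2 - 7*x/4 + 21*sin(4*x/7)/16


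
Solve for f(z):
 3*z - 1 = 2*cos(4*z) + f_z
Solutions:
 f(z) = C1 + 3*z^2/2 - z - sin(4*z)/2


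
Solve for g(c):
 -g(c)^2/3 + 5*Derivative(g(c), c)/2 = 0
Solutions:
 g(c) = -15/(C1 + 2*c)


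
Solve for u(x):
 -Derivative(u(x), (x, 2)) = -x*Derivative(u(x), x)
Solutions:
 u(x) = C1 + C2*erfi(sqrt(2)*x/2)


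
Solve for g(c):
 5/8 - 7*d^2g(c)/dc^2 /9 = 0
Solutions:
 g(c) = C1 + C2*c + 45*c^2/112


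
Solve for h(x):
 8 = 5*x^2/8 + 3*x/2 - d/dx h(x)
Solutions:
 h(x) = C1 + 5*x^3/24 + 3*x^2/4 - 8*x


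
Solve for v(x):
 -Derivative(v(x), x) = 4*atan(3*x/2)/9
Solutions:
 v(x) = C1 - 4*x*atan(3*x/2)/9 + 4*log(9*x^2 + 4)/27


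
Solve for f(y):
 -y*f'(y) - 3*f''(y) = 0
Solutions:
 f(y) = C1 + C2*erf(sqrt(6)*y/6)


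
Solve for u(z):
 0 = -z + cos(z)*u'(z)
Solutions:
 u(z) = C1 + Integral(z/cos(z), z)


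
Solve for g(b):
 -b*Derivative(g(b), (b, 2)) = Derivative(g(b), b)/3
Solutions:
 g(b) = C1 + C2*b^(2/3)


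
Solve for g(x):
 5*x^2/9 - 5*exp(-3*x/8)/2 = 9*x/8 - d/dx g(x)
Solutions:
 g(x) = C1 - 5*x^3/27 + 9*x^2/16 - 20*exp(-3*x/8)/3


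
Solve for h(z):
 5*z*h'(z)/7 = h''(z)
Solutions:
 h(z) = C1 + C2*erfi(sqrt(70)*z/14)


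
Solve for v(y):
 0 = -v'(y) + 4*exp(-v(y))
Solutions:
 v(y) = log(C1 + 4*y)


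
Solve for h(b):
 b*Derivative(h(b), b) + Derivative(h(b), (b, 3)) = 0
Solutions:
 h(b) = C1 + Integral(C2*airyai(-b) + C3*airybi(-b), b)


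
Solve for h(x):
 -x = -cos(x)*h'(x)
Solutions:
 h(x) = C1 + Integral(x/cos(x), x)


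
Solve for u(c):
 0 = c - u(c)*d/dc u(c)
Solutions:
 u(c) = -sqrt(C1 + c^2)
 u(c) = sqrt(C1 + c^2)


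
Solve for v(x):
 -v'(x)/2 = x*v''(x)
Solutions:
 v(x) = C1 + C2*sqrt(x)


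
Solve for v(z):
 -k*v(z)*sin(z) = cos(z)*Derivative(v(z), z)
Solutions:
 v(z) = C1*exp(k*log(cos(z)))


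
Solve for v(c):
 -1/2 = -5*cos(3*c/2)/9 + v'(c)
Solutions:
 v(c) = C1 - c/2 + 10*sin(3*c/2)/27


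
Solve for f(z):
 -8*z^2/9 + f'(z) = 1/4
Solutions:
 f(z) = C1 + 8*z^3/27 + z/4


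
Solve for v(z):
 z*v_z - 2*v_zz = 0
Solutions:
 v(z) = C1 + C2*erfi(z/2)


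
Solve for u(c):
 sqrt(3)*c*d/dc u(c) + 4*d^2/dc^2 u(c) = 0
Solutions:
 u(c) = C1 + C2*erf(sqrt(2)*3^(1/4)*c/4)


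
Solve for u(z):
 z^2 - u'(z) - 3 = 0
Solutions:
 u(z) = C1 + z^3/3 - 3*z


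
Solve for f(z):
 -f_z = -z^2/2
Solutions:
 f(z) = C1 + z^3/6


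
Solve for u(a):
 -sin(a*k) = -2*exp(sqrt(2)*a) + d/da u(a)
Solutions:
 u(a) = C1 + sqrt(2)*exp(sqrt(2)*a) + cos(a*k)/k


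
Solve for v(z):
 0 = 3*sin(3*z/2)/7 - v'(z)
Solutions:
 v(z) = C1 - 2*cos(3*z/2)/7


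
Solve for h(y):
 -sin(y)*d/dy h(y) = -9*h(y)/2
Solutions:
 h(y) = C1*(cos(y) - 1)^(1/4)*(cos(y)^2 - 2*cos(y) + 1)/((cos(y) + 1)^(1/4)*(cos(y)^2 + 2*cos(y) + 1))


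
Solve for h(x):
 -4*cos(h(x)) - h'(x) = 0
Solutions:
 h(x) = pi - asin((C1 + exp(8*x))/(C1 - exp(8*x)))
 h(x) = asin((C1 + exp(8*x))/(C1 - exp(8*x)))


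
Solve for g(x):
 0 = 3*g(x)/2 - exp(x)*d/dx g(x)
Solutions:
 g(x) = C1*exp(-3*exp(-x)/2)


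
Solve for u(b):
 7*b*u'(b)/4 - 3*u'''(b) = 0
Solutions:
 u(b) = C1 + Integral(C2*airyai(126^(1/3)*b/6) + C3*airybi(126^(1/3)*b/6), b)


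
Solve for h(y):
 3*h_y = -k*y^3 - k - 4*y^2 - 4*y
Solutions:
 h(y) = C1 - k*y^4/12 - k*y/3 - 4*y^3/9 - 2*y^2/3


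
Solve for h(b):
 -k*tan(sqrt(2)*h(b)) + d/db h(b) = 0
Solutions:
 h(b) = sqrt(2)*(pi - asin(C1*exp(sqrt(2)*b*k)))/2
 h(b) = sqrt(2)*asin(C1*exp(sqrt(2)*b*k))/2


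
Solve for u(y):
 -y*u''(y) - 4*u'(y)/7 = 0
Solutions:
 u(y) = C1 + C2*y^(3/7)


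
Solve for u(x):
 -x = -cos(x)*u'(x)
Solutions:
 u(x) = C1 + Integral(x/cos(x), x)


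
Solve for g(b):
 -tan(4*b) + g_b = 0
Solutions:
 g(b) = C1 - log(cos(4*b))/4


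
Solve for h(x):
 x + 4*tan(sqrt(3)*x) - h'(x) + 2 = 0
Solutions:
 h(x) = C1 + x^2/2 + 2*x - 4*sqrt(3)*log(cos(sqrt(3)*x))/3


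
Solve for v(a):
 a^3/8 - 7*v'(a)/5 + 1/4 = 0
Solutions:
 v(a) = C1 + 5*a^4/224 + 5*a/28


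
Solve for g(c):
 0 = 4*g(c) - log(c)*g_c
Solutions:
 g(c) = C1*exp(4*li(c))


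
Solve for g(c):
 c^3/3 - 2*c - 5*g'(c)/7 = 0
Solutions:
 g(c) = C1 + 7*c^4/60 - 7*c^2/5


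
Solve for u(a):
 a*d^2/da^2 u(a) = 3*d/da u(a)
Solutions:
 u(a) = C1 + C2*a^4


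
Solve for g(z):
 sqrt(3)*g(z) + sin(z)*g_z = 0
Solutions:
 g(z) = C1*(cos(z) + 1)^(sqrt(3)/2)/(cos(z) - 1)^(sqrt(3)/2)


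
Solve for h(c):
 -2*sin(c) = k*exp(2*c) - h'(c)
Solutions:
 h(c) = C1 + k*exp(2*c)/2 - 2*cos(c)


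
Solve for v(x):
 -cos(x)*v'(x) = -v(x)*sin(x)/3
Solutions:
 v(x) = C1/cos(x)^(1/3)


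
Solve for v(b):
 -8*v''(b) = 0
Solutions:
 v(b) = C1 + C2*b


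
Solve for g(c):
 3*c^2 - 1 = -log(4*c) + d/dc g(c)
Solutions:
 g(c) = C1 + c^3 + c*log(c) - 2*c + c*log(4)


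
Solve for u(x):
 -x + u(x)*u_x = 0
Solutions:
 u(x) = -sqrt(C1 + x^2)
 u(x) = sqrt(C1 + x^2)


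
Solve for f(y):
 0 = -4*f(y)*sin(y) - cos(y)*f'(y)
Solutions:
 f(y) = C1*cos(y)^4


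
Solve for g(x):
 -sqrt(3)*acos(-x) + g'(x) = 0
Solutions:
 g(x) = C1 + sqrt(3)*(x*acos(-x) + sqrt(1 - x^2))


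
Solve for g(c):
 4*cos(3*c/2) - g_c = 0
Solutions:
 g(c) = C1 + 8*sin(3*c/2)/3


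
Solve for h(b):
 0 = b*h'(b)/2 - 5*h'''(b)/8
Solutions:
 h(b) = C1 + Integral(C2*airyai(10^(2/3)*b/5) + C3*airybi(10^(2/3)*b/5), b)


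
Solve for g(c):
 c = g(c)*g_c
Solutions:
 g(c) = -sqrt(C1 + c^2)
 g(c) = sqrt(C1 + c^2)


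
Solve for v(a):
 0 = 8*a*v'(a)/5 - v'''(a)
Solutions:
 v(a) = C1 + Integral(C2*airyai(2*5^(2/3)*a/5) + C3*airybi(2*5^(2/3)*a/5), a)


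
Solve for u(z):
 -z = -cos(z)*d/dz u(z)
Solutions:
 u(z) = C1 + Integral(z/cos(z), z)


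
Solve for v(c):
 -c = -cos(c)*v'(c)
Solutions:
 v(c) = C1 + Integral(c/cos(c), c)


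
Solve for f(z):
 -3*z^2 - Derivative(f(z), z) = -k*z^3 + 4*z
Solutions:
 f(z) = C1 + k*z^4/4 - z^3 - 2*z^2


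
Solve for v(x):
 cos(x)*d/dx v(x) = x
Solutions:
 v(x) = C1 + Integral(x/cos(x), x)


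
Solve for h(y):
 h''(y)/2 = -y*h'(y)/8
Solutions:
 h(y) = C1 + C2*erf(sqrt(2)*y/4)


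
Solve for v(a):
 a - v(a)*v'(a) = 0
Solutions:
 v(a) = -sqrt(C1 + a^2)
 v(a) = sqrt(C1 + a^2)


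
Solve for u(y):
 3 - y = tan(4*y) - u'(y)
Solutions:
 u(y) = C1 + y^2/2 - 3*y - log(cos(4*y))/4


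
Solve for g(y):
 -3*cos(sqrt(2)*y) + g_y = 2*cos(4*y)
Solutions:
 g(y) = C1 + sin(4*y)/2 + 3*sqrt(2)*sin(sqrt(2)*y)/2


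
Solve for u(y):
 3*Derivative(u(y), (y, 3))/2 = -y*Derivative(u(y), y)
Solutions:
 u(y) = C1 + Integral(C2*airyai(-2^(1/3)*3^(2/3)*y/3) + C3*airybi(-2^(1/3)*3^(2/3)*y/3), y)


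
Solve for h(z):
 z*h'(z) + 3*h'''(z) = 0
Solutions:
 h(z) = C1 + Integral(C2*airyai(-3^(2/3)*z/3) + C3*airybi(-3^(2/3)*z/3), z)


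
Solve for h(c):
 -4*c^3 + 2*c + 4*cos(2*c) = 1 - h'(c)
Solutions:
 h(c) = C1 + c^4 - c^2 + c - 2*sin(2*c)


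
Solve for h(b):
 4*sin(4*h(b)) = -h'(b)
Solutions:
 h(b) = -acos((-C1 - exp(32*b))/(C1 - exp(32*b)))/4 + pi/2
 h(b) = acos((-C1 - exp(32*b))/(C1 - exp(32*b)))/4


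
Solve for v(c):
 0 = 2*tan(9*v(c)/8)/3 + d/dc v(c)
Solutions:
 v(c) = -8*asin(C1*exp(-3*c/4))/9 + 8*pi/9
 v(c) = 8*asin(C1*exp(-3*c/4))/9


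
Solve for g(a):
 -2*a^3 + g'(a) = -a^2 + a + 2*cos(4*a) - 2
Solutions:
 g(a) = C1 + a^4/2 - a^3/3 + a^2/2 - 2*a + sin(4*a)/2


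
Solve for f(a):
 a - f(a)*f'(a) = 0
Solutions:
 f(a) = -sqrt(C1 + a^2)
 f(a) = sqrt(C1 + a^2)


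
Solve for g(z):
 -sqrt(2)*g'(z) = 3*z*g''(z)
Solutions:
 g(z) = C1 + C2*z^(1 - sqrt(2)/3)


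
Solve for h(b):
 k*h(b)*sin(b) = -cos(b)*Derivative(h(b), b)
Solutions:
 h(b) = C1*exp(k*log(cos(b)))


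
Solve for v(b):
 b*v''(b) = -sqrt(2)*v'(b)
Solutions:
 v(b) = C1 + C2*b^(1 - sqrt(2))


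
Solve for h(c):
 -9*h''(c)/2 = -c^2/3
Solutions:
 h(c) = C1 + C2*c + c^4/162


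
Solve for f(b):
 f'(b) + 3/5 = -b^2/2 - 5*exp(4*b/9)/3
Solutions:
 f(b) = C1 - b^3/6 - 3*b/5 - 15*exp(4*b/9)/4


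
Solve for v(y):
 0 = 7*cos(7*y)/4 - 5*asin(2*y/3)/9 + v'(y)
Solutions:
 v(y) = C1 + 5*y*asin(2*y/3)/9 + 5*sqrt(9 - 4*y^2)/18 - sin(7*y)/4


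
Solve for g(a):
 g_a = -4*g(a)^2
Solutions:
 g(a) = 1/(C1 + 4*a)


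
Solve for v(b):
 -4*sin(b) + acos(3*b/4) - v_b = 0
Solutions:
 v(b) = C1 + b*acos(3*b/4) - sqrt(16 - 9*b^2)/3 + 4*cos(b)


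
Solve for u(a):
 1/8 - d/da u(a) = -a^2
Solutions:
 u(a) = C1 + a^3/3 + a/8


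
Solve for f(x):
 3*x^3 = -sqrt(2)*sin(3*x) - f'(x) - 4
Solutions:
 f(x) = C1 - 3*x^4/4 - 4*x + sqrt(2)*cos(3*x)/3


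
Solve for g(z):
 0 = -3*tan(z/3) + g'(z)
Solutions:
 g(z) = C1 - 9*log(cos(z/3))


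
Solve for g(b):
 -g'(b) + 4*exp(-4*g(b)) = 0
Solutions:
 g(b) = log(-I*(C1 + 16*b)^(1/4))
 g(b) = log(I*(C1 + 16*b)^(1/4))
 g(b) = log(-(C1 + 16*b)^(1/4))
 g(b) = log(C1 + 16*b)/4


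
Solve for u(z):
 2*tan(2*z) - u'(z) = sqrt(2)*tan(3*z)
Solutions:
 u(z) = C1 - log(cos(2*z)) + sqrt(2)*log(cos(3*z))/3


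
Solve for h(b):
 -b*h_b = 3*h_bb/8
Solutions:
 h(b) = C1 + C2*erf(2*sqrt(3)*b/3)


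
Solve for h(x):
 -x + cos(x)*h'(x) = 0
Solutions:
 h(x) = C1 + Integral(x/cos(x), x)


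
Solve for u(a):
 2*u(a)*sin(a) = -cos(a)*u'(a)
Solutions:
 u(a) = C1*cos(a)^2


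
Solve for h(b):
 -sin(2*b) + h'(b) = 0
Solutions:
 h(b) = C1 - cos(2*b)/2


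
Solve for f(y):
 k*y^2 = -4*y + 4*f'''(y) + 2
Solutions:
 f(y) = C1 + C2*y + C3*y^2 + k*y^5/240 + y^4/24 - y^3/12


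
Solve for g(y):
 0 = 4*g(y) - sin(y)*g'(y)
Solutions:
 g(y) = C1*(cos(y)^2 - 2*cos(y) + 1)/(cos(y)^2 + 2*cos(y) + 1)


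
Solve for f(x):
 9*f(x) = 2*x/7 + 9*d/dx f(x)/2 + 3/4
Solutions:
 f(x) = C1*exp(2*x) + 2*x/63 + 25/252


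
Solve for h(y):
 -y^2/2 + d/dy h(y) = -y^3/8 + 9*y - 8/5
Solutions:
 h(y) = C1 - y^4/32 + y^3/6 + 9*y^2/2 - 8*y/5


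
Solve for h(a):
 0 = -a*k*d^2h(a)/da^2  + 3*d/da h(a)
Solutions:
 h(a) = C1 + a^(((re(k) + 3)*re(k) + im(k)^2)/(re(k)^2 + im(k)^2))*(C2*sin(3*log(a)*Abs(im(k))/(re(k)^2 + im(k)^2)) + C3*cos(3*log(a)*im(k)/(re(k)^2 + im(k)^2)))


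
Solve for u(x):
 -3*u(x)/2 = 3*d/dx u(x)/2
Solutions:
 u(x) = C1*exp(-x)


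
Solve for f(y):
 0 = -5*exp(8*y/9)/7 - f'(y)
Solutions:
 f(y) = C1 - 45*exp(8*y/9)/56


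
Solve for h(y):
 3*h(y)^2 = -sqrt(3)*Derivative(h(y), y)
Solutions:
 h(y) = 1/(C1 + sqrt(3)*y)


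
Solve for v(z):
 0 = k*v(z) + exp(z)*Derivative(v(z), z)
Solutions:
 v(z) = C1*exp(k*exp(-z))


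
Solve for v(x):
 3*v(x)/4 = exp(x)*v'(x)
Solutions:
 v(x) = C1*exp(-3*exp(-x)/4)


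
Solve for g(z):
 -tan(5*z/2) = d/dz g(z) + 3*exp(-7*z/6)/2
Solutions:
 g(z) = C1 - log(tan(5*z/2)^2 + 1)/5 + 9*exp(-7*z/6)/7


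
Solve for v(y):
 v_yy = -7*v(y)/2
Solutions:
 v(y) = C1*sin(sqrt(14)*y/2) + C2*cos(sqrt(14)*y/2)


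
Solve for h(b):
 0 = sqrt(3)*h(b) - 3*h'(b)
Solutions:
 h(b) = C1*exp(sqrt(3)*b/3)


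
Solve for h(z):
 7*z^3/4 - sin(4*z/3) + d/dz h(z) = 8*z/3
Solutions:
 h(z) = C1 - 7*z^4/16 + 4*z^2/3 - 3*cos(4*z/3)/4


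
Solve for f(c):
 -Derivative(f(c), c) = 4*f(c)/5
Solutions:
 f(c) = C1*exp(-4*c/5)


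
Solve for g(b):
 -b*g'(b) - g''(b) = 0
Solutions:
 g(b) = C1 + C2*erf(sqrt(2)*b/2)


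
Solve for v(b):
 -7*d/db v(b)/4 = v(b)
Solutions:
 v(b) = C1*exp(-4*b/7)


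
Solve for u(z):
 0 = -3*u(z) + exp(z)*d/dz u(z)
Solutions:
 u(z) = C1*exp(-3*exp(-z))


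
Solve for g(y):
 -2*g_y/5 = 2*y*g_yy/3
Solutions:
 g(y) = C1 + C2*y^(2/5)


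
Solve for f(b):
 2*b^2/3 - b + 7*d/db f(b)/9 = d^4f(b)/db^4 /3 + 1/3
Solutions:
 f(b) = C1 + C4*exp(3^(2/3)*7^(1/3)*b/3) - 2*b^3/7 + 9*b^2/14 + 3*b/7 + (C2*sin(3^(1/6)*7^(1/3)*b/2) + C3*cos(3^(1/6)*7^(1/3)*b/2))*exp(-3^(2/3)*7^(1/3)*b/6)


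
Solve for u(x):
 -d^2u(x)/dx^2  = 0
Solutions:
 u(x) = C1 + C2*x


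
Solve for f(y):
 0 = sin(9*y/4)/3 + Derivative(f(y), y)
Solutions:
 f(y) = C1 + 4*cos(9*y/4)/27


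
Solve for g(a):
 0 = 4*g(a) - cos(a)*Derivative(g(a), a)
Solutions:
 g(a) = C1*(sin(a)^2 + 2*sin(a) + 1)/(sin(a)^2 - 2*sin(a) + 1)


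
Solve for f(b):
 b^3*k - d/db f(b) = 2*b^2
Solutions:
 f(b) = C1 + b^4*k/4 - 2*b^3/3


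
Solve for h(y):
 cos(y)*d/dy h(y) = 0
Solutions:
 h(y) = C1


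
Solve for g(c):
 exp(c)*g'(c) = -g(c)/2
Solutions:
 g(c) = C1*exp(exp(-c)/2)


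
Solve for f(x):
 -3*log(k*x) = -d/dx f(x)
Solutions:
 f(x) = C1 + 3*x*log(k*x) - 3*x


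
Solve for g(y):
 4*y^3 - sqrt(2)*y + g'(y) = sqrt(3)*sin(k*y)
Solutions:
 g(y) = C1 - y^4 + sqrt(2)*y^2/2 - sqrt(3)*cos(k*y)/k


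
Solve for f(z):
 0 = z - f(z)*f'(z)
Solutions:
 f(z) = -sqrt(C1 + z^2)
 f(z) = sqrt(C1 + z^2)


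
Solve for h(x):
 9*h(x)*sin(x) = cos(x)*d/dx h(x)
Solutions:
 h(x) = C1/cos(x)^9


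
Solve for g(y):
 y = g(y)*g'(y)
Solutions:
 g(y) = -sqrt(C1 + y^2)
 g(y) = sqrt(C1 + y^2)


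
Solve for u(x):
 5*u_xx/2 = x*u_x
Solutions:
 u(x) = C1 + C2*erfi(sqrt(5)*x/5)


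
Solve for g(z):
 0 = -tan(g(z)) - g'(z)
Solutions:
 g(z) = pi - asin(C1*exp(-z))
 g(z) = asin(C1*exp(-z))


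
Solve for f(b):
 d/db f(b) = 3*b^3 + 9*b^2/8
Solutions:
 f(b) = C1 + 3*b^4/4 + 3*b^3/8


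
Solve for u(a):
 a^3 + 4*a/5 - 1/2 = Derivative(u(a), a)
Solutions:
 u(a) = C1 + a^4/4 + 2*a^2/5 - a/2


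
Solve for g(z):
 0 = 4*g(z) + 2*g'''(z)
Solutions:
 g(z) = C3*exp(-2^(1/3)*z) + (C1*sin(2^(1/3)*sqrt(3)*z/2) + C2*cos(2^(1/3)*sqrt(3)*z/2))*exp(2^(1/3)*z/2)


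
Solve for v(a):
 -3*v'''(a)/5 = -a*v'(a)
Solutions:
 v(a) = C1 + Integral(C2*airyai(3^(2/3)*5^(1/3)*a/3) + C3*airybi(3^(2/3)*5^(1/3)*a/3), a)


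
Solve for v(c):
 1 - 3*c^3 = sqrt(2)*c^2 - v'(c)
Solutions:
 v(c) = C1 + 3*c^4/4 + sqrt(2)*c^3/3 - c


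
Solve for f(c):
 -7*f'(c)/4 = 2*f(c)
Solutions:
 f(c) = C1*exp(-8*c/7)


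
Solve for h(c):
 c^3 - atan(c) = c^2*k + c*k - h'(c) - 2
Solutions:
 h(c) = C1 - c^4/4 + c^3*k/3 + c^2*k/2 + c*atan(c) - 2*c - log(c^2 + 1)/2


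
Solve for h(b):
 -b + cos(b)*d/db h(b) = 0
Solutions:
 h(b) = C1 + Integral(b/cos(b), b)


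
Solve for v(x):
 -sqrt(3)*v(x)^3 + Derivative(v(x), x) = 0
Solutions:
 v(x) = -sqrt(2)*sqrt(-1/(C1 + sqrt(3)*x))/2
 v(x) = sqrt(2)*sqrt(-1/(C1 + sqrt(3)*x))/2


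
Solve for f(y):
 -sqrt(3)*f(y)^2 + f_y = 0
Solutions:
 f(y) = -1/(C1 + sqrt(3)*y)


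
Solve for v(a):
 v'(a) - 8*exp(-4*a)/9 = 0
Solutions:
 v(a) = C1 - 2*exp(-4*a)/9


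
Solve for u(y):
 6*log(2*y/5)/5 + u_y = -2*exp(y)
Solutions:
 u(y) = C1 - 6*y*log(y)/5 + 6*y*(-log(2) + 1 + log(5))/5 - 2*exp(y)


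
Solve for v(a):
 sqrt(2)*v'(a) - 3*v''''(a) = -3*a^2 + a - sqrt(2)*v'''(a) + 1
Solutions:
 v(a) = C1 + C2*exp(a*(-2^(2/3)*(9*sqrt(1506) + 247*sqrt(2))^(1/3) - 4*2^(1/3)/(9*sqrt(1506) + 247*sqrt(2))^(1/3) + 4*sqrt(2))/36)*sin(2^(1/3)*sqrt(3)*a*(-2^(1/3)*(9*sqrt(1506) + 247*sqrt(2))^(1/3) + 4/(9*sqrt(1506) + 247*sqrt(2))^(1/3))/36) + C3*exp(a*(-2^(2/3)*(9*sqrt(1506) + 247*sqrt(2))^(1/3) - 4*2^(1/3)/(9*sqrt(1506) + 247*sqrt(2))^(1/3) + 4*sqrt(2))/36)*cos(2^(1/3)*sqrt(3)*a*(-2^(1/3)*(9*sqrt(1506) + 247*sqrt(2))^(1/3) + 4/(9*sqrt(1506) + 247*sqrt(2))^(1/3))/36) + C4*exp(a*(4*2^(1/3)/(9*sqrt(1506) + 247*sqrt(2))^(1/3) + 2*sqrt(2) + 2^(2/3)*(9*sqrt(1506) + 247*sqrt(2))^(1/3))/18) - sqrt(2)*a^3/2 + sqrt(2)*a^2/4 + 7*sqrt(2)*a/2


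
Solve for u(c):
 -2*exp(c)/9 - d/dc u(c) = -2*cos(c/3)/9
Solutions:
 u(c) = C1 - 2*exp(c)/9 + 2*sin(c/3)/3


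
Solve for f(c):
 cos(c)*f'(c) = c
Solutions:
 f(c) = C1 + Integral(c/cos(c), c)


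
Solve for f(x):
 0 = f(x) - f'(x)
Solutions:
 f(x) = C1*exp(x)


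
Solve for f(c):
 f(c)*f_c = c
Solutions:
 f(c) = -sqrt(C1 + c^2)
 f(c) = sqrt(C1 + c^2)


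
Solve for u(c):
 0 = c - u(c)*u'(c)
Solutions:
 u(c) = -sqrt(C1 + c^2)
 u(c) = sqrt(C1 + c^2)


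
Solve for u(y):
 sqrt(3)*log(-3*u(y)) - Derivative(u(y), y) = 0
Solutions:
 -sqrt(3)*Integral(1/(log(-_y) + log(3)), (_y, u(y)))/3 = C1 - y


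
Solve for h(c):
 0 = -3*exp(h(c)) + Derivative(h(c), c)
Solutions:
 h(c) = log(-1/(C1 + 3*c))


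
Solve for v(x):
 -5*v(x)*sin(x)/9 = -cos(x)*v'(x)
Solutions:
 v(x) = C1/cos(x)^(5/9)


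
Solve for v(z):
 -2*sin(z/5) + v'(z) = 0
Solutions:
 v(z) = C1 - 10*cos(z/5)


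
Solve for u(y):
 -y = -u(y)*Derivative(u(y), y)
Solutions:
 u(y) = -sqrt(C1 + y^2)
 u(y) = sqrt(C1 + y^2)


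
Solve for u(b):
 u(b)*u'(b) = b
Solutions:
 u(b) = -sqrt(C1 + b^2)
 u(b) = sqrt(C1 + b^2)


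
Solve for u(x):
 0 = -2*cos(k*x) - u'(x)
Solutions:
 u(x) = C1 - 2*sin(k*x)/k


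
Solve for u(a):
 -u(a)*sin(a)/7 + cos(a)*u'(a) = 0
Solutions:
 u(a) = C1/cos(a)^(1/7)


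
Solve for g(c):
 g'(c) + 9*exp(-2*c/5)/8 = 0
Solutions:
 g(c) = C1 + 45*exp(-2*c/5)/16


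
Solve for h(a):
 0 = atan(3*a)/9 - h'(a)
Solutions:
 h(a) = C1 + a*atan(3*a)/9 - log(9*a^2 + 1)/54


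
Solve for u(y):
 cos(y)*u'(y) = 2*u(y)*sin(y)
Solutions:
 u(y) = C1/cos(y)^2


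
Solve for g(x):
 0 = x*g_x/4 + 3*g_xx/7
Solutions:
 g(x) = C1 + C2*erf(sqrt(42)*x/12)


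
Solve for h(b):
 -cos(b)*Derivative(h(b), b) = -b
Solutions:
 h(b) = C1 + Integral(b/cos(b), b)


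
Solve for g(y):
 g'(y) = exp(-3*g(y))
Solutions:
 g(y) = log(C1 + 3*y)/3
 g(y) = log((-3^(1/3) - 3^(5/6)*I)*(C1 + y)^(1/3)/2)
 g(y) = log((-3^(1/3) + 3^(5/6)*I)*(C1 + y)^(1/3)/2)


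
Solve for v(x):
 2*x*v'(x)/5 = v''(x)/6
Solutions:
 v(x) = C1 + C2*erfi(sqrt(30)*x/5)


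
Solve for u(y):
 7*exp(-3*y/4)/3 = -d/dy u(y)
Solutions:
 u(y) = C1 + 28*exp(-3*y/4)/9


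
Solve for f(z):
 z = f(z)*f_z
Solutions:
 f(z) = -sqrt(C1 + z^2)
 f(z) = sqrt(C1 + z^2)


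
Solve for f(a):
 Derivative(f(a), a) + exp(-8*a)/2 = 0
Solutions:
 f(a) = C1 + exp(-8*a)/16


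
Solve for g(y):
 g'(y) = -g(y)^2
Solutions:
 g(y) = 1/(C1 + y)


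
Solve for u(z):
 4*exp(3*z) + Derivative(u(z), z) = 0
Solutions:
 u(z) = C1 - 4*exp(3*z)/3


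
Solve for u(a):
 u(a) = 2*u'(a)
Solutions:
 u(a) = C1*exp(a/2)


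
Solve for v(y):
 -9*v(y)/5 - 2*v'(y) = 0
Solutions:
 v(y) = C1*exp(-9*y/10)


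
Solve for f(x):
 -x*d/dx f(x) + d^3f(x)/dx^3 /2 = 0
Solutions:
 f(x) = C1 + Integral(C2*airyai(2^(1/3)*x) + C3*airybi(2^(1/3)*x), x)


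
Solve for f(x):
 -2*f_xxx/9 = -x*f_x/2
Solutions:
 f(x) = C1 + Integral(C2*airyai(2^(1/3)*3^(2/3)*x/2) + C3*airybi(2^(1/3)*3^(2/3)*x/2), x)


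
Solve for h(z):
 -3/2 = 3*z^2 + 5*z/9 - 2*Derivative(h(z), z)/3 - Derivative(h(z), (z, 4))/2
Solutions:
 h(z) = C1 + C4*exp(-6^(2/3)*z/3) + 3*z^3/2 + 5*z^2/12 + 9*z/4 + (C2*sin(2^(2/3)*3^(1/6)*z/2) + C3*cos(2^(2/3)*3^(1/6)*z/2))*exp(6^(2/3)*z/6)


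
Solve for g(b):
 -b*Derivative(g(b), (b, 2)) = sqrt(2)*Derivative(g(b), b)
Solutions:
 g(b) = C1 + C2*b^(1 - sqrt(2))


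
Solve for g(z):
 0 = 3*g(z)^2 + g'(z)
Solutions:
 g(z) = 1/(C1 + 3*z)


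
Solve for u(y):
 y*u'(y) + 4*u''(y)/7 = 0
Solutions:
 u(y) = C1 + C2*erf(sqrt(14)*y/4)


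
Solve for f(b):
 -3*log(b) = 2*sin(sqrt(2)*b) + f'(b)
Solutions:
 f(b) = C1 - 3*b*log(b) + 3*b + sqrt(2)*cos(sqrt(2)*b)


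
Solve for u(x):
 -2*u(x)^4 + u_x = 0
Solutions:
 u(x) = (-1/(C1 + 6*x))^(1/3)
 u(x) = (-1/(C1 + 2*x))^(1/3)*(-3^(2/3) - 3*3^(1/6)*I)/6
 u(x) = (-1/(C1 + 2*x))^(1/3)*(-3^(2/3) + 3*3^(1/6)*I)/6


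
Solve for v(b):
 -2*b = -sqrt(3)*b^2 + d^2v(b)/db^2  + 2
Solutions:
 v(b) = C1 + C2*b + sqrt(3)*b^4/12 - b^3/3 - b^2


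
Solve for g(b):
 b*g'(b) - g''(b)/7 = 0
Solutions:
 g(b) = C1 + C2*erfi(sqrt(14)*b/2)


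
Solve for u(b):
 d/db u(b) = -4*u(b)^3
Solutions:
 u(b) = -sqrt(2)*sqrt(-1/(C1 - 4*b))/2
 u(b) = sqrt(2)*sqrt(-1/(C1 - 4*b))/2


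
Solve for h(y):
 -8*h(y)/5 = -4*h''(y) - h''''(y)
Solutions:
 h(y) = C1*exp(-y*sqrt(-2 + 2*sqrt(35)/5)) + C2*exp(y*sqrt(-2 + 2*sqrt(35)/5)) + C3*sin(y*sqrt(2 + 2*sqrt(35)/5)) + C4*cos(y*sqrt(2 + 2*sqrt(35)/5))


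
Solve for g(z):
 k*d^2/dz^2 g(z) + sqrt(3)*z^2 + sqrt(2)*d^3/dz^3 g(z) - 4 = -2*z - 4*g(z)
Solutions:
 g(z) = C1*exp(-z*(2^(5/6)*k^2/(2*(k^3/4 + sqrt(-k^6 + (k^3 + 108)^2)/4 + 27)^(1/3)) + sqrt(2)*k + 2*2^(1/6)*(k^3/4 + sqrt(-k^6 + (k^3 + 108)^2)/4 + 27)^(1/3))/6) + C2*exp(z*(-2^(5/6)*k^2/((-1 + sqrt(3)*I)*(k^3/4 + sqrt(-k^6 + (k^3 + 108)^2)/4 + 27)^(1/3)) - sqrt(2)*k + 2^(1/6)*(k^3/4 + sqrt(-k^6 + (k^3 + 108)^2)/4 + 27)^(1/3) - 2^(1/6)*sqrt(3)*I*(k^3/4 + sqrt(-k^6 + (k^3 + 108)^2)/4 + 27)^(1/3))/6) + C3*exp(z*(2^(5/6)*k^2/((1 + sqrt(3)*I)*(k^3/4 + sqrt(-k^6 + (k^3 + 108)^2)/4 + 27)^(1/3)) - sqrt(2)*k + 2^(1/6)*(k^3/4 + sqrt(-k^6 + (k^3 + 108)^2)/4 + 27)^(1/3) + 2^(1/6)*sqrt(3)*I*(k^3/4 + sqrt(-k^6 + (k^3 + 108)^2)/4 + 27)^(1/3))/6) + sqrt(3)*k/8 - sqrt(3)*z^2/4 - z/2 + 1


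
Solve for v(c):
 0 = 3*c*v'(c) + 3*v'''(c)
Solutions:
 v(c) = C1 + Integral(C2*airyai(-c) + C3*airybi(-c), c)


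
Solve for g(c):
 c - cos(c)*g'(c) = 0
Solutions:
 g(c) = C1 + Integral(c/cos(c), c)


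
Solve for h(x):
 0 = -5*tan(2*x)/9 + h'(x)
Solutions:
 h(x) = C1 - 5*log(cos(2*x))/18


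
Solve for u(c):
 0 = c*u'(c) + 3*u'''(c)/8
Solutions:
 u(c) = C1 + Integral(C2*airyai(-2*3^(2/3)*c/3) + C3*airybi(-2*3^(2/3)*c/3), c)


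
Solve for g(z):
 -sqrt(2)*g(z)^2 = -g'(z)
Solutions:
 g(z) = -1/(C1 + sqrt(2)*z)


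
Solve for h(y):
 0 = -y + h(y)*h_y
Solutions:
 h(y) = -sqrt(C1 + y^2)
 h(y) = sqrt(C1 + y^2)


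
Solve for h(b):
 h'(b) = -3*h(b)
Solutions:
 h(b) = C1*exp(-3*b)


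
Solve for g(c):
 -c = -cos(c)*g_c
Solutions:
 g(c) = C1 + Integral(c/cos(c), c)


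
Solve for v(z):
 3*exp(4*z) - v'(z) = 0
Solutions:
 v(z) = C1 + 3*exp(4*z)/4


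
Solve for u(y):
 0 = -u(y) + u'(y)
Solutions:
 u(y) = C1*exp(y)


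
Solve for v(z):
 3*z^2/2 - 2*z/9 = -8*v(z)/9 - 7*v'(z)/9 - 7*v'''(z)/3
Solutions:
 v(z) = C1*exp(7^(1/3)*z*(-7/(36 + sqrt(1345))^(1/3) + 7^(1/3)*(36 + sqrt(1345))^(1/3))/42)*sin(sqrt(3)*7^(1/3)*z*(7/(36 + sqrt(1345))^(1/3) + 7^(1/3)*(36 + sqrt(1345))^(1/3))/42) + C2*exp(7^(1/3)*z*(-7/(36 + sqrt(1345))^(1/3) + 7^(1/3)*(36 + sqrt(1345))^(1/3))/42)*cos(sqrt(3)*7^(1/3)*z*(7/(36 + sqrt(1345))^(1/3) + 7^(1/3)*(36 + sqrt(1345))^(1/3))/42) + C3*exp(-7^(1/3)*z*(-7/(36 + sqrt(1345))^(1/3) + 7^(1/3)*(36 + sqrt(1345))^(1/3))/21) - 27*z^2/16 + 205*z/64 - 1435/512


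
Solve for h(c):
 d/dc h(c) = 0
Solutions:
 h(c) = C1


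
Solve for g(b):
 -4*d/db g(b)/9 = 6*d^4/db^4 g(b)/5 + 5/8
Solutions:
 g(b) = C1 + C4*exp(-10^(1/3)*b/3) - 45*b/32 + (C2*sin(10^(1/3)*sqrt(3)*b/6) + C3*cos(10^(1/3)*sqrt(3)*b/6))*exp(10^(1/3)*b/6)


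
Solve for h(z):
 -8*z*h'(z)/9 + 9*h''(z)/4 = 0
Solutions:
 h(z) = C1 + C2*erfi(4*z/9)


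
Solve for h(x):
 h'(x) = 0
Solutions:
 h(x) = C1


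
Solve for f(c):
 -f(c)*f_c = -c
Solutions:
 f(c) = -sqrt(C1 + c^2)
 f(c) = sqrt(C1 + c^2)


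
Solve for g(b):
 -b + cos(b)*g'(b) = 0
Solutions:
 g(b) = C1 + Integral(b/cos(b), b)


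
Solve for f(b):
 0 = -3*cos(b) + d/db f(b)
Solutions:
 f(b) = C1 + 3*sin(b)


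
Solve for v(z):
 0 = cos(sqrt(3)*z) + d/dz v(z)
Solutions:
 v(z) = C1 - sqrt(3)*sin(sqrt(3)*z)/3


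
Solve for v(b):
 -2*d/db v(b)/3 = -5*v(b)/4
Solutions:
 v(b) = C1*exp(15*b/8)


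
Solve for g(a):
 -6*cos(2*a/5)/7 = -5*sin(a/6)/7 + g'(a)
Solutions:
 g(a) = C1 - 15*sin(2*a/5)/7 - 30*cos(a/6)/7


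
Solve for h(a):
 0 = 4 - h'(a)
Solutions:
 h(a) = C1 + 4*a


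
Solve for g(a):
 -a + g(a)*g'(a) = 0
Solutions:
 g(a) = -sqrt(C1 + a^2)
 g(a) = sqrt(C1 + a^2)


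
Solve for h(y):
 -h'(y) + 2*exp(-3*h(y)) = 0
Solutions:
 h(y) = log(C1 + 6*y)/3
 h(y) = log((-3^(1/3) - 3^(5/6)*I)*(C1 + 2*y)^(1/3)/2)
 h(y) = log((-3^(1/3) + 3^(5/6)*I)*(C1 + 2*y)^(1/3)/2)


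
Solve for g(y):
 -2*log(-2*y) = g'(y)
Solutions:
 g(y) = C1 - 2*y*log(-y) + 2*y*(1 - log(2))


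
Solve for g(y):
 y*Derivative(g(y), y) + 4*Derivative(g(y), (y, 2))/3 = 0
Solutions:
 g(y) = C1 + C2*erf(sqrt(6)*y/4)


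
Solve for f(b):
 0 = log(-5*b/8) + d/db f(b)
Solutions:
 f(b) = C1 - b*log(-b) + b*(-log(5) + 1 + 3*log(2))


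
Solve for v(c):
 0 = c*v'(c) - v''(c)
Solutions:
 v(c) = C1 + C2*erfi(sqrt(2)*c/2)


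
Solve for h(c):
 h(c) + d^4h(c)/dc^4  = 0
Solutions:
 h(c) = (C1*sin(sqrt(2)*c/2) + C2*cos(sqrt(2)*c/2))*exp(-sqrt(2)*c/2) + (C3*sin(sqrt(2)*c/2) + C4*cos(sqrt(2)*c/2))*exp(sqrt(2)*c/2)


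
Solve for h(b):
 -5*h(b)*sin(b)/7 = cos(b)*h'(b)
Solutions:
 h(b) = C1*cos(b)^(5/7)


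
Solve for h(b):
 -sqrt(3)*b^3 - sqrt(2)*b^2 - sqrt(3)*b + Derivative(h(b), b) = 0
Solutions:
 h(b) = C1 + sqrt(3)*b^4/4 + sqrt(2)*b^3/3 + sqrt(3)*b^2/2


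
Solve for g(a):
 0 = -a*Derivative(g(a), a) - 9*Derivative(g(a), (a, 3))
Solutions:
 g(a) = C1 + Integral(C2*airyai(-3^(1/3)*a/3) + C3*airybi(-3^(1/3)*a/3), a)


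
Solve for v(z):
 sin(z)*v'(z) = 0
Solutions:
 v(z) = C1


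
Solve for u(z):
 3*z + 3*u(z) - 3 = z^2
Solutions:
 u(z) = z^2/3 - z + 1


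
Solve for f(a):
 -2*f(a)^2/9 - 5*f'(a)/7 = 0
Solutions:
 f(a) = 45/(C1 + 14*a)


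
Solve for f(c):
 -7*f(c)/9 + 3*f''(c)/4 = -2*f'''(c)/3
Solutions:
 f(c) = C1*exp(-c*(27*3^(1/3)/(16*sqrt(2569) + 815)^(1/3) + 18 + 3^(2/3)*(16*sqrt(2569) + 815)^(1/3))/48)*sin(3^(1/6)*c*(-(16*sqrt(2569) + 815)^(1/3) + 9*3^(2/3)/(16*sqrt(2569) + 815)^(1/3))/16) + C2*exp(-c*(27*3^(1/3)/(16*sqrt(2569) + 815)^(1/3) + 18 + 3^(2/3)*(16*sqrt(2569) + 815)^(1/3))/48)*cos(3^(1/6)*c*(-(16*sqrt(2569) + 815)^(1/3) + 9*3^(2/3)/(16*sqrt(2569) + 815)^(1/3))/16) + C3*exp(c*(-9 + 27*3^(1/3)/(16*sqrt(2569) + 815)^(1/3) + 3^(2/3)*(16*sqrt(2569) + 815)^(1/3))/24)


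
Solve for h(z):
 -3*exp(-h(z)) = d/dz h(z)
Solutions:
 h(z) = log(C1 - 3*z)


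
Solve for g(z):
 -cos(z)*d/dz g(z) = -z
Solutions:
 g(z) = C1 + Integral(z/cos(z), z)


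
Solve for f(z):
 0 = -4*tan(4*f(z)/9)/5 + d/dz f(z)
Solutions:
 f(z) = -9*asin(C1*exp(16*z/45))/4 + 9*pi/4
 f(z) = 9*asin(C1*exp(16*z/45))/4


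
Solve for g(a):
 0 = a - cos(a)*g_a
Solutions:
 g(a) = C1 + Integral(a/cos(a), a)


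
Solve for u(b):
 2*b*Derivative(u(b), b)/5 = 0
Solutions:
 u(b) = C1


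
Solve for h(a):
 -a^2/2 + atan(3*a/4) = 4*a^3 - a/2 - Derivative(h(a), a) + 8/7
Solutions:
 h(a) = C1 + a^4 + a^3/6 - a^2/4 - a*atan(3*a/4) + 8*a/7 + 2*log(9*a^2 + 16)/3


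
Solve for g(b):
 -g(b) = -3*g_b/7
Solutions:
 g(b) = C1*exp(7*b/3)


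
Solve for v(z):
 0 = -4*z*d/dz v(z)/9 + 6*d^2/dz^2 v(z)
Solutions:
 v(z) = C1 + C2*erfi(sqrt(3)*z/9)


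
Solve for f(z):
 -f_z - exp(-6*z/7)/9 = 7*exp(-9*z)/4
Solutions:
 f(z) = C1 + 7*exp(-9*z)/36 + 7*exp(-6*z/7)/54


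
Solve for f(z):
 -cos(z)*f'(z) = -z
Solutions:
 f(z) = C1 + Integral(z/cos(z), z)


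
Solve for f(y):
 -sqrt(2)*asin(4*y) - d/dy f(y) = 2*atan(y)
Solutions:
 f(y) = C1 - 2*y*atan(y) - sqrt(2)*(y*asin(4*y) + sqrt(1 - 16*y^2)/4) + log(y^2 + 1)


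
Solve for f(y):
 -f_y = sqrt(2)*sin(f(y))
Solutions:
 f(y) = -acos((-C1 - exp(2*sqrt(2)*y))/(C1 - exp(2*sqrt(2)*y))) + 2*pi
 f(y) = acos((-C1 - exp(2*sqrt(2)*y))/(C1 - exp(2*sqrt(2)*y)))


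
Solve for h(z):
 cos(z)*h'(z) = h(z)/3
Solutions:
 h(z) = C1*(sin(z) + 1)^(1/6)/(sin(z) - 1)^(1/6)


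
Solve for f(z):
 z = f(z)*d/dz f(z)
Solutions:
 f(z) = -sqrt(C1 + z^2)
 f(z) = sqrt(C1 + z^2)


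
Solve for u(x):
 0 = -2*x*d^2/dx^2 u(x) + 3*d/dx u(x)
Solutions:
 u(x) = C1 + C2*x^(5/2)


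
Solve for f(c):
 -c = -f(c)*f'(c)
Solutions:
 f(c) = -sqrt(C1 + c^2)
 f(c) = sqrt(C1 + c^2)


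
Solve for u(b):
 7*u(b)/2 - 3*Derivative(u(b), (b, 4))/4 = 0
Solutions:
 u(b) = C1*exp(-14^(1/4)*3^(3/4)*b/3) + C2*exp(14^(1/4)*3^(3/4)*b/3) + C3*sin(14^(1/4)*3^(3/4)*b/3) + C4*cos(14^(1/4)*3^(3/4)*b/3)


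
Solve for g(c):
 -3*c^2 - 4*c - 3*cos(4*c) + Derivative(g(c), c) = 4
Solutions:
 g(c) = C1 + c^3 + 2*c^2 + 4*c + 3*sin(4*c)/4


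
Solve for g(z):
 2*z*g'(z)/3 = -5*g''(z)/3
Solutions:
 g(z) = C1 + C2*erf(sqrt(5)*z/5)


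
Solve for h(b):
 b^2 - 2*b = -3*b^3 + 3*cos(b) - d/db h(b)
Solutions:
 h(b) = C1 - 3*b^4/4 - b^3/3 + b^2 + 3*sin(b)


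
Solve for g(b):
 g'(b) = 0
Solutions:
 g(b) = C1


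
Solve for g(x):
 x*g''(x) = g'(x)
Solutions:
 g(x) = C1 + C2*x^2


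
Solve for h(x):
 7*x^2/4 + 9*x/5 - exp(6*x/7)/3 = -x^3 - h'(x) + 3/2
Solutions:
 h(x) = C1 - x^4/4 - 7*x^3/12 - 9*x^2/10 + 3*x/2 + 7*exp(6*x/7)/18


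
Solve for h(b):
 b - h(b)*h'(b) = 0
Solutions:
 h(b) = -sqrt(C1 + b^2)
 h(b) = sqrt(C1 + b^2)


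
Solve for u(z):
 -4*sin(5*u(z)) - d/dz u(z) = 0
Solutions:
 u(z) = -acos((-C1 - exp(40*z))/(C1 - exp(40*z)))/5 + 2*pi/5
 u(z) = acos((-C1 - exp(40*z))/(C1 - exp(40*z)))/5


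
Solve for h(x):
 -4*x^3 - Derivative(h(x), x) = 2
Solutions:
 h(x) = C1 - x^4 - 2*x


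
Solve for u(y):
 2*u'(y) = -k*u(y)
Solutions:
 u(y) = C1*exp(-k*y/2)


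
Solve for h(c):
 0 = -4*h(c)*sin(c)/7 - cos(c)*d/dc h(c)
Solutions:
 h(c) = C1*cos(c)^(4/7)


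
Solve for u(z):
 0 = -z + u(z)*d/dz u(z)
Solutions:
 u(z) = -sqrt(C1 + z^2)
 u(z) = sqrt(C1 + z^2)


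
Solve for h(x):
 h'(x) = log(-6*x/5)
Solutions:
 h(x) = C1 + x*log(-x) + x*(-log(5) - 1 + log(6))


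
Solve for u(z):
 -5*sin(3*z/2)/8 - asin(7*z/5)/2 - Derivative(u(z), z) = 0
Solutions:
 u(z) = C1 - z*asin(7*z/5)/2 - sqrt(25 - 49*z^2)/14 + 5*cos(3*z/2)/12


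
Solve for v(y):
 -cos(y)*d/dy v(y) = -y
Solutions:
 v(y) = C1 + Integral(y/cos(y), y)


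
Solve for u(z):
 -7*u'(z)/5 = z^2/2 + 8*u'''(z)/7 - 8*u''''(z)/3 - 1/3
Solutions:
 u(z) = C1 + C2*exp(z*(-10^(2/3)*(49*sqrt(22089) + 7283)^(1/3) - 40*10^(1/3)/(49*sqrt(22089) + 7283)^(1/3) + 40)/280)*sin(10^(1/3)*sqrt(3)*z*(-10^(1/3)*(49*sqrt(22089) + 7283)^(1/3) + 40/(49*sqrt(22089) + 7283)^(1/3))/280) + C3*exp(z*(-10^(2/3)*(49*sqrt(22089) + 7283)^(1/3) - 40*10^(1/3)/(49*sqrt(22089) + 7283)^(1/3) + 40)/280)*cos(10^(1/3)*sqrt(3)*z*(-10^(1/3)*(49*sqrt(22089) + 7283)^(1/3) + 40/(49*sqrt(22089) + 7283)^(1/3))/280) + C4*exp(z*(40*10^(1/3)/(49*sqrt(22089) + 7283)^(1/3) + 20 + 10^(2/3)*(49*sqrt(22089) + 7283)^(1/3))/140) - 5*z^3/42 + 845*z/1029


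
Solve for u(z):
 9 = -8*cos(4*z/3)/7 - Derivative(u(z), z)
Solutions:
 u(z) = C1 - 9*z - 6*sin(4*z/3)/7


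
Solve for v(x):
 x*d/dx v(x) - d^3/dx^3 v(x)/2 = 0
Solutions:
 v(x) = C1 + Integral(C2*airyai(2^(1/3)*x) + C3*airybi(2^(1/3)*x), x)


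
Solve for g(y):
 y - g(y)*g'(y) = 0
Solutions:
 g(y) = -sqrt(C1 + y^2)
 g(y) = sqrt(C1 + y^2)


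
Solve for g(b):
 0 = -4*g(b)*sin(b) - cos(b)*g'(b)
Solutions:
 g(b) = C1*cos(b)^4


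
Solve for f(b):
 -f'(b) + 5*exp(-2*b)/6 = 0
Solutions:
 f(b) = C1 - 5*exp(-2*b)/12


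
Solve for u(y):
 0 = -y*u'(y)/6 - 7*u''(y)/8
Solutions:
 u(y) = C1 + C2*erf(sqrt(42)*y/21)


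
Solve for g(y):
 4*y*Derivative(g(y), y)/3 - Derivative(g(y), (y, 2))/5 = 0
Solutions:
 g(y) = C1 + C2*erfi(sqrt(30)*y/3)


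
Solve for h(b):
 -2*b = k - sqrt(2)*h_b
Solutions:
 h(b) = C1 + sqrt(2)*b^2/2 + sqrt(2)*b*k/2


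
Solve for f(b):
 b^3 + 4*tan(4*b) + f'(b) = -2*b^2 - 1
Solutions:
 f(b) = C1 - b^4/4 - 2*b^3/3 - b + log(cos(4*b))


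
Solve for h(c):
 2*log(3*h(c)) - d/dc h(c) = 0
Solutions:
 -Integral(1/(log(_y) + log(3)), (_y, h(c)))/2 = C1 - c


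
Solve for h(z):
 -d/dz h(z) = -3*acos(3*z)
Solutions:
 h(z) = C1 + 3*z*acos(3*z) - sqrt(1 - 9*z^2)


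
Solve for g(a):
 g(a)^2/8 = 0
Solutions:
 g(a) = 0


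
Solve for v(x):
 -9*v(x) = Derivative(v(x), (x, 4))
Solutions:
 v(x) = (C1*sin(sqrt(6)*x/2) + C2*cos(sqrt(6)*x/2))*exp(-sqrt(6)*x/2) + (C3*sin(sqrt(6)*x/2) + C4*cos(sqrt(6)*x/2))*exp(sqrt(6)*x/2)


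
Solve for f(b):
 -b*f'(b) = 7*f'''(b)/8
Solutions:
 f(b) = C1 + Integral(C2*airyai(-2*7^(2/3)*b/7) + C3*airybi(-2*7^(2/3)*b/7), b)


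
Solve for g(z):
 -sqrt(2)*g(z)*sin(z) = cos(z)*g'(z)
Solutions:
 g(z) = C1*cos(z)^(sqrt(2))


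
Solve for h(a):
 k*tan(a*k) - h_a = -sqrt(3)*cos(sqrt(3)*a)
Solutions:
 h(a) = C1 + k*Piecewise((-log(cos(a*k))/k, Ne(k, 0)), (0, True)) + sin(sqrt(3)*a)


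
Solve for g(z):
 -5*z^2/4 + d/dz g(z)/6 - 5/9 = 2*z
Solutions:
 g(z) = C1 + 5*z^3/2 + 6*z^2 + 10*z/3


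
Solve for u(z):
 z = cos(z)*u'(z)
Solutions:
 u(z) = C1 + Integral(z/cos(z), z)


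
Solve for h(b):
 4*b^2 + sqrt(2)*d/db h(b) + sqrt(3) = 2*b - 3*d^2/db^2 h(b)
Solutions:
 h(b) = C1 + C2*exp(-sqrt(2)*b/3) - 2*sqrt(2)*b^3/3 + sqrt(2)*b^2/2 + 6*b^2 - 18*sqrt(2)*b - 3*b - sqrt(6)*b/2


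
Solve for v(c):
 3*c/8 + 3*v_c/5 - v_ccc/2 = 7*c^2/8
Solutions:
 v(c) = C1 + C2*exp(-sqrt(30)*c/5) + C3*exp(sqrt(30)*c/5) + 35*c^3/72 - 5*c^2/16 + 175*c/72


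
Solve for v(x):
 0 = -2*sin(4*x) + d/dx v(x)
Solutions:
 v(x) = C1 - cos(4*x)/2
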